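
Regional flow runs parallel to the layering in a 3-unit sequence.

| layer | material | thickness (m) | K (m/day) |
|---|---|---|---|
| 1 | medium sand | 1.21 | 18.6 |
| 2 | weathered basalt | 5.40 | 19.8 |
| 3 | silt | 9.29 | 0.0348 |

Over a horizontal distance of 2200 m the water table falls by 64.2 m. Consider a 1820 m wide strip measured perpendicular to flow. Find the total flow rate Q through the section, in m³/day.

6890

Flow is parallel to layering, so each bed carries its own Darcy discharge and the transmissivities add.
Σ(K_i·b_i) = 18.6×1.21 + 19.8×5.40 + 0.0348×9.29 = 129.7 m²/day.
Hydraulic gradient i = Δh / L = 64.2 / 2200 = 0.02918.
Q = Σ(K_i·b_i) · W · i = 129.7 × 1820 × 0.02918 = 6891 m³/day.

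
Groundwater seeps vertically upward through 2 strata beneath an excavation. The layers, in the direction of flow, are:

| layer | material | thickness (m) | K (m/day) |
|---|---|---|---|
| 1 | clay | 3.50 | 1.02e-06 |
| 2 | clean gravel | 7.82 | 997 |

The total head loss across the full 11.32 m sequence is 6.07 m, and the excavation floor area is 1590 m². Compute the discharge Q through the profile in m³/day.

0.00281

Flow is perpendicular to layering, so the layers act in series and the equivalent K is the thickness-weighted harmonic mean.
Total thickness L = 3.50 + 7.82 = 11.32 m.
Σ(b_i/K_i) = 3.50/1.02e-06 + 7.82/997 = 3.431e+06 d.
K_eq = L / Σ(b_i/K_i) = 11.32 / 3.431e+06 = 3.299e-06 m/day.
Q = K_eq · A · (Δh/L) = 3.299e-06 × 1590 × (6.07/11.32) = 0.002813 m³/day.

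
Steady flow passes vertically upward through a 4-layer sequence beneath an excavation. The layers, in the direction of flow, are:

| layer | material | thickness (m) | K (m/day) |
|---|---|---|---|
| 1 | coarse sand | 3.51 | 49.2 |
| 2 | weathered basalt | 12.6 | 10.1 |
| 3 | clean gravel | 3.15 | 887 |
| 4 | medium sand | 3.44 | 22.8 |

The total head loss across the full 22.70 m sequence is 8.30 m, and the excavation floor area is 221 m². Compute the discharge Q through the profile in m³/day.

Flow is perpendicular to layering, so the layers act in series and the equivalent K is the thickness-weighted harmonic mean.
Total thickness L = 3.51 + 12.6 + 3.15 + 3.44 = 22.70 m.
Σ(b_i/K_i) = 3.51/49.2 + 12.6/10.1 + 3.15/887 + 3.44/22.8 = 1.473 d.
K_eq = L / Σ(b_i/K_i) = 22.70 / 1.473 = 15.41 m/day.
Q = K_eq · A · (Δh/L) = 15.41 × 221 × (8.30/22.70) = 1245 m³/day.

1250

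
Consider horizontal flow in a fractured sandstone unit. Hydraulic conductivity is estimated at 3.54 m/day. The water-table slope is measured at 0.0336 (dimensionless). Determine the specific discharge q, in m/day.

0.119

Hydraulic gradient i = 0.0336.
Specific discharge q = K · i = 3.540 × 0.03360 = 0.1189 m/day.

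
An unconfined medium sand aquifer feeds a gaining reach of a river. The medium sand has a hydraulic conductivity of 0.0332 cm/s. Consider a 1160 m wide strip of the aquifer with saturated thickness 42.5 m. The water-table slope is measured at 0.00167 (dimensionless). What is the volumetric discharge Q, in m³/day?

2360

Convert K: 0.0332 cm/s × 864 = 28.68 m/day.
Cross-sectional area A = 1160 × 42.5 = 49300 m².
Hydraulic gradient i = 0.00167.
Darcy's law: Q = K · A · i = 28.68 × 49300 × 0.001670 = 2362 m³/day.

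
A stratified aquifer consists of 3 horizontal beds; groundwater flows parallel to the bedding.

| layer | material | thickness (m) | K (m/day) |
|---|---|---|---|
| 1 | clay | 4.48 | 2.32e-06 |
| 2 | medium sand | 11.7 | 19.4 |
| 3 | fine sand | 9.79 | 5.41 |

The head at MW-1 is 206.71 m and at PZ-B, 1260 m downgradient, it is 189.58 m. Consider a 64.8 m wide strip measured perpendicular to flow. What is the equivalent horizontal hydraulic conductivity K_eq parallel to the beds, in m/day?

10.8

Flow is parallel to layering, so each bed carries its own Darcy discharge and the transmissivities add.
Σ(K_i·b_i) = 2.32e-06×4.48 + 19.4×11.7 + 5.41×9.79 = 279.9 m²/day.
Total thickness b = 25.97 m, so K_eq = Σ(K_i·b_i)/b = 10.78 m/day.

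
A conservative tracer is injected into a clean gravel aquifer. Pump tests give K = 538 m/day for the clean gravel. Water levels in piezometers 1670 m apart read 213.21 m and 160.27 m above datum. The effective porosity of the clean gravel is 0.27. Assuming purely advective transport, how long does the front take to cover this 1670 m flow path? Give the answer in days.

Hydraulic gradient i = (213.21 − 160.27) / 1670 = 52.94 / 1670 = 0.03170.
Darcy flux q = K · i = 538.0 × 0.03170 = 17.05 m/day.
Seepage velocity v = q / n_e = 17.05 / 0.27 = 63.17 m/day.
Travel time t = L / v = 1670 / 63.17 = 26.44 days.

26.4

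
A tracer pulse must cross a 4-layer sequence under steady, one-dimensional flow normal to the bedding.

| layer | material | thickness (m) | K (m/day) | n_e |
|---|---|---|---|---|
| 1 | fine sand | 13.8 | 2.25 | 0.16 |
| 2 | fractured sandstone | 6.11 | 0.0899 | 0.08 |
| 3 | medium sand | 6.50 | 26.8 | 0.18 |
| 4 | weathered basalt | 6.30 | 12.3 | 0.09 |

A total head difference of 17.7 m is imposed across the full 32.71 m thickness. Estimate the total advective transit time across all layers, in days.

With flow normal to the layers, continuity requires the same specific discharge q through every layer.
Σ(b_i/K_i) = 13.8/2.25 + 6.11/0.0899 + 6.50/26.8 + 6.30/12.3 = 74.85 d.
q = Δh / Σ(b_i/K_i) = 17.7 / 74.85 = 0.2365 m/day.
In each layer the seepage velocity is v_i = q/n_i, so the layer transit time is t_i = b_i·n_i / q:
  layer 1 (fine sand): t_1 = 13.8 × 0.16 / 0.2365 = 9.338 d
  layer 2 (fractured sandstone): t_2 = 6.11 × 0.08 / 0.2365 = 2.067 d
  layer 3 (medium sand): t_3 = 6.50 × 0.18 / 0.2365 = 4.948 d
  layer 4 (weathered basalt): t_4 = 6.30 × 0.09 / 0.2365 = 2.398 d
Total t = Σ t_i = 18.75 days.

18.8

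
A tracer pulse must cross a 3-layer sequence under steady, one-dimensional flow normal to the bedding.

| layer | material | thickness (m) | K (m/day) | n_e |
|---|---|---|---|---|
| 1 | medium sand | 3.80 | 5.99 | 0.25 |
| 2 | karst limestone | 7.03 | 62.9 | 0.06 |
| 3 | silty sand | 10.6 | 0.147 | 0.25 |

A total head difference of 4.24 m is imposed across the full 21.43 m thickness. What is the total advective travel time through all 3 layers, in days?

69.1

With flow normal to the layers, continuity requires the same specific discharge q through every layer.
Σ(b_i/K_i) = 3.80/5.99 + 7.03/62.9 + 10.6/0.147 = 72.85 d.
q = Δh / Σ(b_i/K_i) = 4.24 / 72.85 = 0.05820 m/day.
In each layer the seepage velocity is v_i = q/n_i, so the layer transit time is t_i = b_i·n_i / q:
  layer 1 (medium sand): t_1 = 3.80 × 0.25 / 0.05820 = 16.32 d
  layer 2 (karst limestone): t_2 = 7.03 × 0.06 / 0.05820 = 7.248 d
  layer 3 (silty sand): t_3 = 10.6 × 0.25 / 0.05820 = 45.53 d
Total t = Σ t_i = 69.11 days.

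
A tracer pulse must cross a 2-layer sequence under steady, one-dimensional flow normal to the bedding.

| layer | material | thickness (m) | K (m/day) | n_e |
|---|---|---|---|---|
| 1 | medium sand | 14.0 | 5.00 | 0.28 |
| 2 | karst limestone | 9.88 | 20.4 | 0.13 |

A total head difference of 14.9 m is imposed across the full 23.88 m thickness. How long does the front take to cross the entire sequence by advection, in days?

With flow normal to the layers, continuity requires the same specific discharge q through every layer.
Σ(b_i/K_i) = 14.0/5.00 + 9.88/20.4 = 3.284 d.
q = Δh / Σ(b_i/K_i) = 14.9 / 3.284 = 4.537 m/day.
In each layer the seepage velocity is v_i = q/n_i, so the layer transit time is t_i = b_i·n_i / q:
  layer 1 (medium sand): t_1 = 14.0 × 0.28 / 4.537 = 0.8641 d
  layer 2 (karst limestone): t_2 = 9.88 × 0.13 / 4.537 = 0.2831 d
Total t = Σ t_i = 1.147 days.

1.15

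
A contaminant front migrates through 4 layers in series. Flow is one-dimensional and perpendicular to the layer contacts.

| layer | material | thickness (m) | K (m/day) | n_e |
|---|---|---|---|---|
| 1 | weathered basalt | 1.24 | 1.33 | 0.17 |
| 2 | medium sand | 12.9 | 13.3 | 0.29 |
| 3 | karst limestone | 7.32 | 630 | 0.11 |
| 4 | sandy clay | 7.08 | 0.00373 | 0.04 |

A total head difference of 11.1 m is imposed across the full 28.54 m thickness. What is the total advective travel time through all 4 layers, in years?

With flow normal to the layers, continuity requires the same specific discharge q through every layer.
Σ(b_i/K_i) = 1.24/1.33 + 12.9/13.3 + 7.32/630 + 7.08/0.00373 = 1900 d.
q = Δh / Σ(b_i/K_i) = 11.1 / 1900 = 0.005842 m/day.
In each layer the seepage velocity is v_i = q/n_i, so the layer transit time is t_i = b_i·n_i / q:
  layer 1 (weathered basalt): t_1 = 1.24 × 0.17 / 0.005842 = 36.08 d
  layer 2 (medium sand): t_2 = 12.9 × 0.29 / 0.005842 = 640.4 d
  layer 3 (karst limestone): t_3 = 7.32 × 0.11 / 0.005842 = 137.8 d
  layer 4 (sandy clay): t_4 = 7.08 × 0.04 / 0.005842 = 48.48 d
Total t = Σ t_i = 862.8 days = 2.362 years.

2.36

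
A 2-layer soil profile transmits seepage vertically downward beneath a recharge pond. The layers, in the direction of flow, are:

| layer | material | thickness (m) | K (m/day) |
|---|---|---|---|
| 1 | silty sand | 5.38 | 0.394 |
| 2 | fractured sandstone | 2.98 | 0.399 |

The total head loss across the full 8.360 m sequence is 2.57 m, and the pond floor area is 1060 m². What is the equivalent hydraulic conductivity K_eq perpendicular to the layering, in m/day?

Flow is perpendicular to layering, so the layers act in series and the equivalent K is the thickness-weighted harmonic mean.
Total thickness L = 5.38 + 2.98 = 8.360 m.
Σ(b_i/K_i) = 5.38/0.394 + 2.98/0.399 = 21.12 d.
K_eq = L / Σ(b_i/K_i) = 8.360 / 21.12 = 0.3958 m/day.

0.396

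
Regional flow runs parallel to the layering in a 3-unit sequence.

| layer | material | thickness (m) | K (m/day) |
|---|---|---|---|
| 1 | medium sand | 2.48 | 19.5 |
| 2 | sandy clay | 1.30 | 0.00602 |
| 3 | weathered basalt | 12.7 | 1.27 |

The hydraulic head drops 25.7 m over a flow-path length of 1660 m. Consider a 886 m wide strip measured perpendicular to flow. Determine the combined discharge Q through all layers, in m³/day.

Flow is parallel to layering, so each bed carries its own Darcy discharge and the transmissivities add.
Σ(K_i·b_i) = 19.5×2.48 + 0.00602×1.30 + 1.27×12.7 = 64.50 m²/day.
Hydraulic gradient i = Δh / L = 25.7 / 1660 = 0.01548.
Q = Σ(K_i·b_i) · W · i = 64.50 × 886 × 0.01548 = 884.7 m³/day.

885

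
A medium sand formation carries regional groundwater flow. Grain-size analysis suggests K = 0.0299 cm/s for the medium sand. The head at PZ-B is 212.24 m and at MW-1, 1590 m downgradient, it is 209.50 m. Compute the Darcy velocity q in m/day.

0.0445

Convert K: 0.0299 cm/s × 864 = 25.83 m/day.
Hydraulic gradient i = (212.24 − 209.50) / 1590 = 2.74 / 1590 = 0.001723.
Specific discharge q = K · i = 25.83 × 0.001723 = 0.04452 m/day.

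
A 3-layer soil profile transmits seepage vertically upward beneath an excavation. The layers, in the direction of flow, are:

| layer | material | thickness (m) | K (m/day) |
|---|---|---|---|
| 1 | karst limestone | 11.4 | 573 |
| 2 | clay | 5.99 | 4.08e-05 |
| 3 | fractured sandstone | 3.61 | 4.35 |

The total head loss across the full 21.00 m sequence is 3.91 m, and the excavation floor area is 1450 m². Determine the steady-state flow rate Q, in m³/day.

Flow is perpendicular to layering, so the layers act in series and the equivalent K is the thickness-weighted harmonic mean.
Total thickness L = 11.4 + 5.99 + 3.61 = 21.00 m.
Σ(b_i/K_i) = 11.4/573 + 5.99/4.08e-05 + 3.61/4.35 = 1.468e+05 d.
K_eq = L / Σ(b_i/K_i) = 21.00 / 1.468e+05 = 0.0001430 m/day.
Q = K_eq · A · (Δh/L) = 0.0001430 × 1450 × (3.91/21.00) = 0.03862 m³/day.

0.0386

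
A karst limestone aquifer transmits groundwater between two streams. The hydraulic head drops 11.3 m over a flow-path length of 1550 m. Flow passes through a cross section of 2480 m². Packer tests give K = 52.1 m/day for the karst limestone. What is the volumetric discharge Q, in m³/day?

942

Hydraulic gradient i = Δh / L = 11.3 / 1550 = 0.007290.
Darcy's law: Q = K · A · i = 52.10 × 2480 × 0.007290 = 942.0 m³/day.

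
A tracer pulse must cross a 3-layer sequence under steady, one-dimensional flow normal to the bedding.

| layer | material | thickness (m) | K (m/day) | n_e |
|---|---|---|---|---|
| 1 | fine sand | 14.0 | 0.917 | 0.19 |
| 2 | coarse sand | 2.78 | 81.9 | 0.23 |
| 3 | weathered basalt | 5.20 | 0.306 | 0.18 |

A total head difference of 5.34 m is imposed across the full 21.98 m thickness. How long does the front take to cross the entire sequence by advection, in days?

With flow normal to the layers, continuity requires the same specific discharge q through every layer.
Σ(b_i/K_i) = 14.0/0.917 + 2.78/81.9 + 5.20/0.306 = 32.29 d.
q = Δh / Σ(b_i/K_i) = 5.34 / 32.29 = 0.1654 m/day.
In each layer the seepage velocity is v_i = q/n_i, so the layer transit time is t_i = b_i·n_i / q:
  layer 1 (fine sand): t_1 = 14.0 × 0.19 / 0.1654 = 16.09 d
  layer 2 (coarse sand): t_2 = 2.78 × 0.23 / 0.1654 = 3.867 d
  layer 3 (weathered basalt): t_3 = 5.20 × 0.18 / 0.1654 = 5.661 d
Total t = Σ t_i = 25.61 days.

25.6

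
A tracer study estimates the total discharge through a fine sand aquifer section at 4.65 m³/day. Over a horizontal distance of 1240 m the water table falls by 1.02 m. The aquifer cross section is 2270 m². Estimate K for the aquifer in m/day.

2.49

Hydraulic gradient i = Δh / L = 1.02 / 1240 = 0.0008226.
From Q = K·A·i, K = Q / (A·i) = 4.65 / (2270 × 0.0008226) = 2.490 m/day.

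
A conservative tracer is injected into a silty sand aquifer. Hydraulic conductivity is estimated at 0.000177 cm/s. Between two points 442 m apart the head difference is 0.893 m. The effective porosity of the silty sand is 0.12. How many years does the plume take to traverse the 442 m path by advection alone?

Convert K: 0.000177 cm/s × 864 = 0.1529 m/day.
Hydraulic gradient i = Δh / L = 0.893 / 442 = 0.002020.
Darcy flux q = K · i = 0.1529 × 0.002020 = 0.0003090 m/day.
Seepage velocity v = q / n_e = 0.0003090 / 0.12 = 0.002575 m/day.
Travel time t = L / v = 442 / 0.002575 = 1.717e+05 days = 470.0 years.

470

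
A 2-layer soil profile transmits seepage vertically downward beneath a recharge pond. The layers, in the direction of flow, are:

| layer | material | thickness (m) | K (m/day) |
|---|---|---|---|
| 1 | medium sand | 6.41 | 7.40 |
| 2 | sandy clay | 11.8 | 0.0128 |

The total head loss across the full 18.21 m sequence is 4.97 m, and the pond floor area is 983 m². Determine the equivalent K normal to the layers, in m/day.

0.0197

Flow is perpendicular to layering, so the layers act in series and the equivalent K is the thickness-weighted harmonic mean.
Total thickness L = 6.41 + 11.8 = 18.21 m.
Σ(b_i/K_i) = 6.41/7.40 + 11.8/0.0128 = 922.7 d.
K_eq = L / Σ(b_i/K_i) = 18.21 / 922.7 = 0.01973 m/day.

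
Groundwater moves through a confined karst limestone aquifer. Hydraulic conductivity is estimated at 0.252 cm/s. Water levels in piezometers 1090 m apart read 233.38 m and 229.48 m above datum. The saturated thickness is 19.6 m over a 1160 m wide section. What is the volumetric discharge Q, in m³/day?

17700

Convert K: 0.252 cm/s × 864 = 217.7 m/day.
Cross-sectional area A = 1160 × 19.6 = 22736 m².
Hydraulic gradient i = (233.38 − 229.48) / 1090 = 3.9 / 1090 = 0.003578.
Darcy's law: Q = K · A · i = 217.7 × 22736 × 0.003578 = 17712 m³/day.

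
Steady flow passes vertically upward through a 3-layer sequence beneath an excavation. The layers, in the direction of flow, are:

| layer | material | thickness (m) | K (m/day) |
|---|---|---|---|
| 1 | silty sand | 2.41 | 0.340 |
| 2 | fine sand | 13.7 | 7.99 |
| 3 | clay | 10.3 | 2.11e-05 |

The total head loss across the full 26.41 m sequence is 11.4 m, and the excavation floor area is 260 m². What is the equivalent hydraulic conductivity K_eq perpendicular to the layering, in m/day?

5.41e-05

Flow is perpendicular to layering, so the layers act in series and the equivalent K is the thickness-weighted harmonic mean.
Total thickness L = 2.41 + 13.7 + 10.3 = 26.41 m.
Σ(b_i/K_i) = 2.41/0.340 + 13.7/7.99 + 10.3/2.11e-05 = 4.882e+05 d.
K_eq = L / Σ(b_i/K_i) = 26.41 / 4.882e+05 = 5.410e-05 m/day.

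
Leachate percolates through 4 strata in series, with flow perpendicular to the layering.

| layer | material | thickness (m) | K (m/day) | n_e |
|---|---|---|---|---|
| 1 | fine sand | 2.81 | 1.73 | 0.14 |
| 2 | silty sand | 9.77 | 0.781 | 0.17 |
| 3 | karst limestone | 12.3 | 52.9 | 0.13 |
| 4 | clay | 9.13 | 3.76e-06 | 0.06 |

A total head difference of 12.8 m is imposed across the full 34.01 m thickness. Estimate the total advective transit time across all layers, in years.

2180

With flow normal to the layers, continuity requires the same specific discharge q through every layer.
Σ(b_i/K_i) = 2.81/1.73 + 9.77/0.781 + 12.3/52.9 + 9.13/3.76e-06 = 2.428e+06 d.
q = Δh / Σ(b_i/K_i) = 12.8 / 2.428e+06 = 5.271e-06 m/day.
In each layer the seepage velocity is v_i = q/n_i, so the layer transit time is t_i = b_i·n_i / q:
  layer 1 (fine sand): t_1 = 2.81 × 0.14 / 5.271e-06 = 74629 d
  layer 2 (silty sand): t_2 = 9.77 × 0.17 / 5.271e-06 = 3.151e+05 d
  layer 3 (karst limestone): t_3 = 12.3 × 0.13 / 5.271e-06 = 3.033e+05 d
  layer 4 (clay): t_4 = 9.13 × 0.06 / 5.271e-06 = 1.039e+05 d
Total t = Σ t_i = 7.970e+05 days = 2182 years.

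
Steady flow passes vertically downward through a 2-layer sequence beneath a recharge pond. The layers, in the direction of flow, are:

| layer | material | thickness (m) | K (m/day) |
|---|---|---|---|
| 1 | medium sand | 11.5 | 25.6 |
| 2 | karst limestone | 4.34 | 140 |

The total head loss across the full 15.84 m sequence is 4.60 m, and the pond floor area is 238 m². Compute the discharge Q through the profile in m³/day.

2280

Flow is perpendicular to layering, so the layers act in series and the equivalent K is the thickness-weighted harmonic mean.
Total thickness L = 11.5 + 4.34 = 15.84 m.
Σ(b_i/K_i) = 11.5/25.6 + 4.34/140 = 0.4802 d.
K_eq = L / Σ(b_i/K_i) = 15.84 / 0.4802 = 32.98 m/day.
Q = K_eq · A · (Δh/L) = 32.98 × 238 × (4.60/15.84) = 2280 m³/day.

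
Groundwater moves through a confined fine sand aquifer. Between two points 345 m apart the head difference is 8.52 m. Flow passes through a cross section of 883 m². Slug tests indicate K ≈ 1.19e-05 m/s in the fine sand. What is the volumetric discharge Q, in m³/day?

Convert K: 1.19e-05 m/s × 86400 = 1.028 m/day.
Hydraulic gradient i = Δh / L = 8.52 / 345 = 0.02470.
Darcy's law: Q = K · A · i = 1.028 × 883.0 × 0.02470 = 22.42 m³/day.

22.4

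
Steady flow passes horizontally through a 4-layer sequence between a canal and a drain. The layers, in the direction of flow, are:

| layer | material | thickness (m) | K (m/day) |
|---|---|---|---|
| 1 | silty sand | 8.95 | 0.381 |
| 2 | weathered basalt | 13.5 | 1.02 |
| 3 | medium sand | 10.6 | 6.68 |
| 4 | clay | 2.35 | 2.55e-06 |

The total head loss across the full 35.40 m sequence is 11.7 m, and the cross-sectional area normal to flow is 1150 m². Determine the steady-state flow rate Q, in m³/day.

0.0146

Flow is perpendicular to layering, so the layers act in series and the equivalent K is the thickness-weighted harmonic mean.
Total thickness L = 8.95 + 13.5 + 10.6 + 2.35 = 35.40 m.
Σ(b_i/K_i) = 8.95/0.381 + 13.5/1.02 + 10.6/6.68 + 2.35/2.55e-06 = 9.216e+05 d.
K_eq = L / Σ(b_i/K_i) = 35.40 / 9.216e+05 = 3.841e-05 m/day.
Q = K_eq · A · (Δh/L) = 3.841e-05 × 1150 × (11.7/35.40) = 0.01460 m³/day.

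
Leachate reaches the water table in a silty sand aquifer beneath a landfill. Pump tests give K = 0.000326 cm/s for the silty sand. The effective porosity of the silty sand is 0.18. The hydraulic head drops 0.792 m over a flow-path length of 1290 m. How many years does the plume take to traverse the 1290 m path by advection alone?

3680

Convert K: 0.000326 cm/s × 864 = 0.2817 m/day.
Hydraulic gradient i = Δh / L = 0.792 / 1290 = 0.0006140.
Darcy flux q = K · i = 0.2817 × 0.0006140 = 0.0001729 m/day.
Seepage velocity v = q / n_e = 0.0001729 / 0.18 = 0.0009607 m/day.
Travel time t = L / v = 1290 / 0.0009607 = 1.343e+06 days = 3676 years.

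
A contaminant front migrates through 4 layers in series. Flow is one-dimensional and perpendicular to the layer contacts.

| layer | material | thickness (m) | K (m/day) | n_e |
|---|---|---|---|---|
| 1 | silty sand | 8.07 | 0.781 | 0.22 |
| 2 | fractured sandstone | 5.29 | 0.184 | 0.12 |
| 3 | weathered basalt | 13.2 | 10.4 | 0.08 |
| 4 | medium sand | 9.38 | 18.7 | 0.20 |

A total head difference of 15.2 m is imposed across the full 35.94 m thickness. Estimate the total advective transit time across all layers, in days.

14.4

With flow normal to the layers, continuity requires the same specific discharge q through every layer.
Σ(b_i/K_i) = 8.07/0.781 + 5.29/0.184 + 13.2/10.4 + 9.38/18.7 = 40.85 d.
q = Δh / Σ(b_i/K_i) = 15.2 / 40.85 = 0.3721 m/day.
In each layer the seepage velocity is v_i = q/n_i, so the layer transit time is t_i = b_i·n_i / q:
  layer 1 (silty sand): t_1 = 8.07 × 0.22 / 0.3721 = 4.772 d
  layer 2 (fractured sandstone): t_2 = 5.29 × 0.12 / 0.3721 = 1.706 d
  layer 3 (weathered basalt): t_3 = 13.2 × 0.08 / 0.3721 = 2.838 d
  layer 4 (medium sand): t_4 = 9.38 × 0.20 / 0.3721 = 5.042 d
Total t = Σ t_i = 14.36 days.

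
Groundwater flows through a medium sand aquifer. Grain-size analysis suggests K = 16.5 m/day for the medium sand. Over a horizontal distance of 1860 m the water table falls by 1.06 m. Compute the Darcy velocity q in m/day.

Hydraulic gradient i = Δh / L = 1.06 / 1860 = 0.0005699.
Specific discharge q = K · i = 16.50 × 0.0005699 = 0.009403 m/day.

0.00940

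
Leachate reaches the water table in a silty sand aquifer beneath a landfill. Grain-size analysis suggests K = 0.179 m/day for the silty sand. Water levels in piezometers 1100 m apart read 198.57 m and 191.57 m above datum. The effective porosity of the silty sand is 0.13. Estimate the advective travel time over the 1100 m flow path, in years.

344

Hydraulic gradient i = (198.57 − 191.57) / 1100 = 7 / 1100 = 0.006364.
Darcy flux q = K · i = 0.1790 × 0.006364 = 0.001139 m/day.
Seepage velocity v = q / n_e = 0.001139 / 0.13 = 0.008762 m/day.
Travel time t = L / v = 1100 / 0.008762 = 1.255e+05 days = 343.7 years.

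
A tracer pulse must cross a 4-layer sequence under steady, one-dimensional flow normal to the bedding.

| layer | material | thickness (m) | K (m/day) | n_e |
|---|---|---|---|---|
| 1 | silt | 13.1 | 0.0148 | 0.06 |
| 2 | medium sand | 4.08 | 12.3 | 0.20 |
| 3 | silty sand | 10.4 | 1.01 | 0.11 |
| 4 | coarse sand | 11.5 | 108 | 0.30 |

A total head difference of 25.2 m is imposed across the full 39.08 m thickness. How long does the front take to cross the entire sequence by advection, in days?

With flow normal to the layers, continuity requires the same specific discharge q through every layer.
Σ(b_i/K_i) = 13.1/0.0148 + 4.08/12.3 + 10.4/1.01 + 11.5/108 = 895.9 d.
q = Δh / Σ(b_i/K_i) = 25.2 / 895.9 = 0.02813 m/day.
In each layer the seepage velocity is v_i = q/n_i, so the layer transit time is t_i = b_i·n_i / q:
  layer 1 (silt): t_1 = 13.1 × 0.06 / 0.02813 = 27.94 d
  layer 2 (medium sand): t_2 = 4.08 × 0.20 / 0.02813 = 29.01 d
  layer 3 (silty sand): t_3 = 10.4 × 0.11 / 0.02813 = 40.67 d
  layer 4 (coarse sand): t_4 = 11.5 × 0.30 / 0.02813 = 122.6 d
Total t = Σ t_i = 220.3 days.

220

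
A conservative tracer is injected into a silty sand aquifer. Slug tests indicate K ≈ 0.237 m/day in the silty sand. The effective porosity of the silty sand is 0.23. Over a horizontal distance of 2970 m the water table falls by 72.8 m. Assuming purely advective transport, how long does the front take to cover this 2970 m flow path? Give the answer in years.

322

Hydraulic gradient i = Δh / L = 72.8 / 2970 = 0.02451.
Darcy flux q = K · i = 0.2370 × 0.02451 = 0.005809 m/day.
Seepage velocity v = q / n_e = 0.005809 / 0.23 = 0.02526 m/day.
Travel time t = L / v = 2970 / 0.02526 = 1.176e+05 days = 321.9 years.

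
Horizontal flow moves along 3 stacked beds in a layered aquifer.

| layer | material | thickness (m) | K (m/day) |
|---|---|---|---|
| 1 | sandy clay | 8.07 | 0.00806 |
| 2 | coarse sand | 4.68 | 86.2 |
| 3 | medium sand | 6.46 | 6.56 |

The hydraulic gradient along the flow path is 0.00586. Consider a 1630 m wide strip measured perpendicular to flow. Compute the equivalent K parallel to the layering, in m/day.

Flow is parallel to layering, so each bed carries its own Darcy discharge and the transmissivities add.
Σ(K_i·b_i) = 0.00806×8.07 + 86.2×4.68 + 6.56×6.46 = 445.9 m²/day.
Total thickness b = 19.21 m, so K_eq = Σ(K_i·b_i)/b = 23.21 m/day.

23.2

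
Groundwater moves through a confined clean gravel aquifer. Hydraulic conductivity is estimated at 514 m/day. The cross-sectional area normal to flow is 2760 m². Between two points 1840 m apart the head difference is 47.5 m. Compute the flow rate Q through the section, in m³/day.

Hydraulic gradient i = Δh / L = 47.5 / 1840 = 0.02582.
Darcy's law: Q = K · A · i = 514.0 × 2760 × 0.02582 = 36622 m³/day.

36600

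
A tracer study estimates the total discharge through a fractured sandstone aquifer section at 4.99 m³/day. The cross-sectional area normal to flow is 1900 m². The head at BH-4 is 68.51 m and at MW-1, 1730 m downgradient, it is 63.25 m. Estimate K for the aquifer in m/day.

0.864

Hydraulic gradient i = (68.51 − 63.25) / 1730 = 5.26 / 1730 = 0.003040.
From Q = K·A·i, K = Q / (A·i) = 4.99 / (1900 × 0.003040) = 0.8638 m/day.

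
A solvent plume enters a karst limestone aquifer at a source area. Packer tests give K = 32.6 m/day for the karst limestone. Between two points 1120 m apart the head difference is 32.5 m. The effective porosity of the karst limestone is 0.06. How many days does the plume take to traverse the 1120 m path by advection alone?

71.0

Hydraulic gradient i = Δh / L = 32.5 / 1120 = 0.02902.
Darcy flux q = K · i = 32.60 × 0.02902 = 0.9460 m/day.
Seepage velocity v = q / n_e = 0.9460 / 0.06 = 15.77 m/day.
Travel time t = L / v = 1120 / 15.77 = 71.04 days.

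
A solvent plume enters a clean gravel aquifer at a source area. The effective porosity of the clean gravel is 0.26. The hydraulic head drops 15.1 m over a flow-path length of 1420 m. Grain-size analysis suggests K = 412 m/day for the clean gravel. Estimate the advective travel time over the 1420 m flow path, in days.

84.3

Hydraulic gradient i = Δh / L = 15.1 / 1420 = 0.01063.
Darcy flux q = K · i = 412.0 × 0.01063 = 4.381 m/day.
Seepage velocity v = q / n_e = 4.381 / 0.26 = 16.85 m/day.
Travel time t = L / v = 1420 / 16.85 = 84.27 days.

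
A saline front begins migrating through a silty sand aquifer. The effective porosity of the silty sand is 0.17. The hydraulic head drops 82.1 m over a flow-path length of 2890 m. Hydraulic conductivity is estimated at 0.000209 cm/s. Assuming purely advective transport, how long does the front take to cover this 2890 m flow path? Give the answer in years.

262

Convert K: 0.000209 cm/s × 864 = 0.1806 m/day.
Hydraulic gradient i = Δh / L = 82.1 / 2890 = 0.02841.
Darcy flux q = K · i = 0.1806 × 0.02841 = 0.005130 m/day.
Seepage velocity v = q / n_e = 0.005130 / 0.17 = 0.03018 m/day.
Travel time t = L / v = 2890 / 0.03018 = 95773 days = 262.2 years.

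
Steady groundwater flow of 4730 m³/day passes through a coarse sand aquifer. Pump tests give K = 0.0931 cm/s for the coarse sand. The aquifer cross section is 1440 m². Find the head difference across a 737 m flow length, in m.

Convert K: 0.0931 cm/s × 864 = 80.44 m/day.
From Q = K·A·i, i = Q / (K·A) = 4730 / (80.44 × 1440) = 0.04084.
Head loss Δh = i · L = 0.04084 × 737 = 30.10 m.

30.1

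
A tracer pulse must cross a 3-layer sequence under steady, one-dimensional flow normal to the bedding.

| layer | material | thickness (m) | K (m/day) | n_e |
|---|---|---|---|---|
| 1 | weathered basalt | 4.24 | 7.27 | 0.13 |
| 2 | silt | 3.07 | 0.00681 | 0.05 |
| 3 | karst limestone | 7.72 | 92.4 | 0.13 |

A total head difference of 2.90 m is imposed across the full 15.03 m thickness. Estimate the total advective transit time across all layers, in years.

0.728

With flow normal to the layers, continuity requires the same specific discharge q through every layer.
Σ(b_i/K_i) = 4.24/7.27 + 3.07/0.00681 + 7.72/92.4 = 451.5 d.
q = Δh / Σ(b_i/K_i) = 2.90 / 451.5 = 0.006423 m/day.
In each layer the seepage velocity is v_i = q/n_i, so the layer transit time is t_i = b_i·n_i / q:
  layer 1 (weathered basalt): t_1 = 4.24 × 0.13 / 0.006423 = 85.81 d
  layer 2 (silt): t_2 = 3.07 × 0.05 / 0.006423 = 23.90 d
  layer 3 (karst limestone): t_3 = 7.72 × 0.13 / 0.006423 = 156.2 d
Total t = Σ t_i = 265.9 days = 0.7281 years.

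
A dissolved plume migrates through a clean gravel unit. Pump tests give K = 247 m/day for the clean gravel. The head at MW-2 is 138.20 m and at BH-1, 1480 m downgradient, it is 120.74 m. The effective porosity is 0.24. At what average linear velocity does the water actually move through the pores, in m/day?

12.1

Hydraulic gradient i = (138.20 − 120.74) / 1480 = 17.46 / 1480 = 0.01180.
Darcy flux q = K · i = 247.0 × 0.01180 = 2.914 m/day.
Seepage velocity v = q / n_e = 2.914 / 0.24 = 12.14 m/day.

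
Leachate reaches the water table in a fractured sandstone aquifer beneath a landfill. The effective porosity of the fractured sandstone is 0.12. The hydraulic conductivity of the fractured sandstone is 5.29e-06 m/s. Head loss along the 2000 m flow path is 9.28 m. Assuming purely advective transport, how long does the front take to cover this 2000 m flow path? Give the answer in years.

310

Convert K: 5.29e-06 m/s × 86400 = 0.4571 m/day.
Hydraulic gradient i = Δh / L = 9.28 / 2000 = 0.004640.
Darcy flux q = K · i = 0.4571 × 0.004640 = 0.002121 m/day.
Seepage velocity v = q / n_e = 0.002121 / 0.12 = 0.01767 m/day.
Travel time t = L / v = 2000 / 0.01767 = 1.132e+05 days = 309.8 years.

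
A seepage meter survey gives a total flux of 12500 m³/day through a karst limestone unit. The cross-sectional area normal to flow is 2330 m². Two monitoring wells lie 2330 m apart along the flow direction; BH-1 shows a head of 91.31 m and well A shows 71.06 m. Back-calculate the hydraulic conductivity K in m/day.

617

Hydraulic gradient i = (91.31 − 71.06) / 2330 = 20.25 / 2330 = 0.008691.
From Q = K·A·i, K = Q / (A·i) = 12500 / (2330 × 0.008691) = 617.3 m/day.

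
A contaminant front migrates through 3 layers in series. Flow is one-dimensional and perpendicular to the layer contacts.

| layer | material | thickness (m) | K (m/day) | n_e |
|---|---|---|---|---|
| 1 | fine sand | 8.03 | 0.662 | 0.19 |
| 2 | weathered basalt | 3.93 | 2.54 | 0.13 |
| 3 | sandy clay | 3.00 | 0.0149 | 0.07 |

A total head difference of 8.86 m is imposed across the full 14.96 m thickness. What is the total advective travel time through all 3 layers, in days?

With flow normal to the layers, continuity requires the same specific discharge q through every layer.
Σ(b_i/K_i) = 8.03/0.662 + 3.93/2.54 + 3.00/0.0149 = 215.0 d.
q = Δh / Σ(b_i/K_i) = 8.86 / 215.0 = 0.04121 m/day.
In each layer the seepage velocity is v_i = q/n_i, so the layer transit time is t_i = b_i·n_i / q:
  layer 1 (fine sand): t_1 = 8.03 × 0.19 / 0.04121 = 37.03 d
  layer 2 (weathered basalt): t_2 = 3.93 × 0.13 / 0.04121 = 12.40 d
  layer 3 (sandy clay): t_3 = 3.00 × 0.07 / 0.04121 = 5.096 d
Total t = Σ t_i = 54.52 days.

54.5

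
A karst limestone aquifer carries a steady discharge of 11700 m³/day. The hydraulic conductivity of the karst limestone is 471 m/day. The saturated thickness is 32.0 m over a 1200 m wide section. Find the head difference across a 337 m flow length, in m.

0.218

Cross-sectional area A = 1200 × 32.0 = 38400 m².
From Q = K·A·i, i = Q / (K·A) = 11700 / (471.0 × 38400) = 0.0006469.
Head loss Δh = i · L = 0.0006469 × 337 = 0.2180 m.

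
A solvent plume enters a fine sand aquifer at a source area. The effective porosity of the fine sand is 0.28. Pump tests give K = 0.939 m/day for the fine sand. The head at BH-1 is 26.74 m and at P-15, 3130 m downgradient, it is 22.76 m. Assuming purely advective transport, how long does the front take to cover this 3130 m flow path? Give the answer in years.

Hydraulic gradient i = (26.74 − 22.76) / 3130 = 3.98 / 3130 = 0.001272.
Darcy flux q = K · i = 0.9390 × 0.001272 = 0.001194 m/day.
Seepage velocity v = q / n_e = 0.001194 / 0.28 = 0.004264 m/day.
Travel time t = L / v = 3130 / 0.004264 = 7.340e+05 days = 2010 years.

2010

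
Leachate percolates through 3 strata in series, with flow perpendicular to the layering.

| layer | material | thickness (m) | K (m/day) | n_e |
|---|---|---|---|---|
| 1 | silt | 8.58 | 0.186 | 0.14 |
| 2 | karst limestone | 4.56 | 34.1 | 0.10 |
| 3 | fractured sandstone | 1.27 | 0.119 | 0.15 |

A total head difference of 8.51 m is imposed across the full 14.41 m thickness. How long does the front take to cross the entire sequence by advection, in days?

12.4

With flow normal to the layers, continuity requires the same specific discharge q through every layer.
Σ(b_i/K_i) = 8.58/0.186 + 4.56/34.1 + 1.27/0.119 = 56.94 d.
q = Δh / Σ(b_i/K_i) = 8.51 / 56.94 = 0.1495 m/day.
In each layer the seepage velocity is v_i = q/n_i, so the layer transit time is t_i = b_i·n_i / q:
  layer 1 (silt): t_1 = 8.58 × 0.14 / 0.1495 = 8.036 d
  layer 2 (karst limestone): t_2 = 4.56 × 0.10 / 0.1495 = 3.051 d
  layer 3 (fractured sandstone): t_3 = 1.27 × 0.15 / 0.1495 = 1.275 d
Total t = Σ t_i = 12.36 days.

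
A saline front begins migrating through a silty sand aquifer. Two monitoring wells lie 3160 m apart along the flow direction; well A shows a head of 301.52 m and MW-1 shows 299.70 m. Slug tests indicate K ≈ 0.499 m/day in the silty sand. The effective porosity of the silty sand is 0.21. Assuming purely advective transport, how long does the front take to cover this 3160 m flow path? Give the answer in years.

Hydraulic gradient i = (301.52 − 299.70) / 3160 = 1.82 / 3160 = 0.0005759.
Darcy flux q = K · i = 0.4990 × 0.0005759 = 0.0002874 m/day.
Seepage velocity v = q / n_e = 0.0002874 / 0.21 = 0.001369 m/day.
Travel time t = L / v = 3160 / 0.001369 = 2.309e+06 days = 6322 years.

6320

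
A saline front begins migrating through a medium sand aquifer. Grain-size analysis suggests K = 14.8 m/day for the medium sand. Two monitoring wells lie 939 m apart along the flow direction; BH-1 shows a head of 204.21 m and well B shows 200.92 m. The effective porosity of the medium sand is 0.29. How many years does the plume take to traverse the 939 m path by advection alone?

14.4

Hydraulic gradient i = (204.21 − 200.92) / 939 = 3.29 / 939 = 0.003504.
Darcy flux q = K · i = 14.80 × 0.003504 = 0.05186 m/day.
Seepage velocity v = q / n_e = 0.05186 / 0.29 = 0.1788 m/day.
Travel time t = L / v = 939 / 0.1788 = 5251 days = 14.38 years.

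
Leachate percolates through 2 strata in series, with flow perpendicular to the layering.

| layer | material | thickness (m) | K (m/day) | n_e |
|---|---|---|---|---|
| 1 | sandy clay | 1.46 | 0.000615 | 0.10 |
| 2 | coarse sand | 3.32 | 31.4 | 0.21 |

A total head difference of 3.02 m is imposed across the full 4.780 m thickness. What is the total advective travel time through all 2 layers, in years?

With flow normal to the layers, continuity requires the same specific discharge q through every layer.
Σ(b_i/K_i) = 1.46/0.000615 + 3.32/31.4 = 2374 d.
q = Δh / Σ(b_i/K_i) = 3.02 / 2374 = 0.001272 m/day.
In each layer the seepage velocity is v_i = q/n_i, so the layer transit time is t_i = b_i·n_i / q:
  layer 1 (sandy clay): t_1 = 1.46 × 0.10 / 0.001272 = 114.8 d
  layer 2 (coarse sand): t_2 = 3.32 × 0.21 / 0.001272 = 548.1 d
Total t = Σ t_i = 662.9 days = 1.815 years.

1.81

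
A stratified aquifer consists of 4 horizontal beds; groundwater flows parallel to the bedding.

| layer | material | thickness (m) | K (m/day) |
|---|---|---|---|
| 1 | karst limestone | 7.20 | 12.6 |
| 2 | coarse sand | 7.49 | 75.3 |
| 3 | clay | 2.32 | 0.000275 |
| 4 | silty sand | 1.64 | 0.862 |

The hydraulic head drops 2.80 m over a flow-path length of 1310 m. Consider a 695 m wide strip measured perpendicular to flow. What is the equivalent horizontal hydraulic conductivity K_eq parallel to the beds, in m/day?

35.2

Flow is parallel to layering, so each bed carries its own Darcy discharge and the transmissivities add.
Σ(K_i·b_i) = 12.6×7.20 + 75.3×7.49 + 0.000275×2.32 + 0.862×1.64 = 656.1 m²/day.
Total thickness b = 18.65 m, so K_eq = Σ(K_i·b_i)/b = 35.18 m/day.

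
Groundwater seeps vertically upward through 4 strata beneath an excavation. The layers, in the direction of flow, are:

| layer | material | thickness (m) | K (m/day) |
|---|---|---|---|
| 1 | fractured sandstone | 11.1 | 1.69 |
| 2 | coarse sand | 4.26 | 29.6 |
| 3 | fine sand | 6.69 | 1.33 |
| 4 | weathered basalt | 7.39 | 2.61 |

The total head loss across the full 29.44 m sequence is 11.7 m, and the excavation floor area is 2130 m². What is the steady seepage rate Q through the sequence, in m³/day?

1710

Flow is perpendicular to layering, so the layers act in series and the equivalent K is the thickness-weighted harmonic mean.
Total thickness L = 11.1 + 4.26 + 6.69 + 7.39 = 29.44 m.
Σ(b_i/K_i) = 11.1/1.69 + 4.26/29.6 + 6.69/1.33 + 7.39/2.61 = 14.57 d.
K_eq = L / Σ(b_i/K_i) = 29.44 / 14.57 = 2.020 m/day.
Q = K_eq · A · (Δh/L) = 2.020 × 2130 × (11.7/29.44) = 1710 m³/day.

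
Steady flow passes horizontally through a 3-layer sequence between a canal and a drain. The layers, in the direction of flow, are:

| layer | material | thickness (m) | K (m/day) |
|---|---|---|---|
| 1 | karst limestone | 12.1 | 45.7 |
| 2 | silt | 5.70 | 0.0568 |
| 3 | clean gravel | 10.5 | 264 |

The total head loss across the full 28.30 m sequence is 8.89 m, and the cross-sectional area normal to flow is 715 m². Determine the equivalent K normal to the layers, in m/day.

Flow is perpendicular to layering, so the layers act in series and the equivalent K is the thickness-weighted harmonic mean.
Total thickness L = 12.1 + 5.70 + 10.5 = 28.30 m.
Σ(b_i/K_i) = 12.1/45.7 + 5.70/0.0568 + 10.5/264 = 100.7 d.
K_eq = L / Σ(b_i/K_i) = 28.30 / 100.7 = 0.2812 m/day.

0.281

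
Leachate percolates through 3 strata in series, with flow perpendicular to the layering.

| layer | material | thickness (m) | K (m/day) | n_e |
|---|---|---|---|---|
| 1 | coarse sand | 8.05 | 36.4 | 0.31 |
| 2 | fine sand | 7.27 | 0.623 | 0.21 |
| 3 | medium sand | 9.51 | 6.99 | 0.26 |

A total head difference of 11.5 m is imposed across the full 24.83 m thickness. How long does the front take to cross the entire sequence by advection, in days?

With flow normal to the layers, continuity requires the same specific discharge q through every layer.
Σ(b_i/K_i) = 8.05/36.4 + 7.27/0.623 + 9.51/6.99 = 13.25 d.
q = Δh / Σ(b_i/K_i) = 11.5 / 13.25 = 0.8679 m/day.
In each layer the seepage velocity is v_i = q/n_i, so the layer transit time is t_i = b_i·n_i / q:
  layer 1 (coarse sand): t_1 = 8.05 × 0.31 / 0.8679 = 2.875 d
  layer 2 (fine sand): t_2 = 7.27 × 0.21 / 0.8679 = 1.759 d
  layer 3 (medium sand): t_3 = 9.51 × 0.26 / 0.8679 = 2.849 d
Total t = Σ t_i = 7.484 days.

7.48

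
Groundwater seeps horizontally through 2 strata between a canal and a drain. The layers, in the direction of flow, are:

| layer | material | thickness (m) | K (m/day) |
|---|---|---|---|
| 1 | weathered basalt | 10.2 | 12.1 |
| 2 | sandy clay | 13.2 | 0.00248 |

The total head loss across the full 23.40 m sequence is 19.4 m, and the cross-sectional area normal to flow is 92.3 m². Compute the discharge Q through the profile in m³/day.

0.336

Flow is perpendicular to layering, so the layers act in series and the equivalent K is the thickness-weighted harmonic mean.
Total thickness L = 10.2 + 13.2 = 23.40 m.
Σ(b_i/K_i) = 10.2/12.1 + 13.2/0.00248 = 5323 d.
K_eq = L / Σ(b_i/K_i) = 23.40 / 5323 = 0.004396 m/day.
Q = K_eq · A · (Δh/L) = 0.004396 × 92.3 × (19.4/23.40) = 0.3364 m³/day.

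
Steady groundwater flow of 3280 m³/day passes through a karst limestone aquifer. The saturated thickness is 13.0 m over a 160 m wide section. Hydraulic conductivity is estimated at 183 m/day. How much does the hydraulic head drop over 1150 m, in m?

9.91

Cross-sectional area A = 160 × 13.0 = 2080 m².
From Q = K·A·i, i = Q / (K·A) = 3280 / (183.0 × 2080) = 0.008617.
Head loss Δh = i · L = 0.008617 × 1150 = 9.910 m.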